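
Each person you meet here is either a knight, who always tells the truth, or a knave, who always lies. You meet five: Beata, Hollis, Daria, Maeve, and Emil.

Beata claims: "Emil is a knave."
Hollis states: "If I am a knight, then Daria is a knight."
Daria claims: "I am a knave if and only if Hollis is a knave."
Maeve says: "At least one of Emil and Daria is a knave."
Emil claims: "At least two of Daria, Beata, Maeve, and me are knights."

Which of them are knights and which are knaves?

Consider Beata. Suppose Beata is a knight.
Then no assignment of the remaining roles makes every statement match its speaker's type — contradiction.
So Beata is a knave.
Consider Hollis. Suppose Hollis is a knave.
Then Hollis's own statement would have to be false, but it can't be — contradiction.
So Hollis is a knight.
Consider Daria. Suppose Daria is a knave.
Then Hollis's statement comes out false, contradicting Hollis being a knight.
So Daria is a knight.
Consider Maeve. Suppose Maeve is a knight.
Then no assignment of the remaining roles makes every statement match its speaker's type — contradiction.
So Maeve is a knave.
Consider Emil. Suppose Emil is a knave.
Then Beata's statement comes out true, contradicting Beata being a knave.
So Emil is a knight.

Beata: knave, Hollis: knight, Daria: knight, Maeve: knave, Emil: knight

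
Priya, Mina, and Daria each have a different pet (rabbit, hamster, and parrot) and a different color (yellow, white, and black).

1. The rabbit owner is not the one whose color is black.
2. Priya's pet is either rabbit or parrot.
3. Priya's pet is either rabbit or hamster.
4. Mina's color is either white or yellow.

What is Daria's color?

black

With clues 1–4, white and yellow are impossible for Daria's color.
That leaves black.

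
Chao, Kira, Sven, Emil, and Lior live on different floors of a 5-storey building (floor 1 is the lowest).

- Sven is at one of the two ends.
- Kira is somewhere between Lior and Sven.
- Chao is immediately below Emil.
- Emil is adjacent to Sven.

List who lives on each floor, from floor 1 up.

From clue 1: Sven is in {1,5}.
From clues 1–3: Kira is in {2,4}.
From clues 1–4: Lior → floor 1, Kira → floor 2, Chao → floor 3, Emil → floor 4, Sven → floor 5.

Lior, Kira, Chao, Emil, Sven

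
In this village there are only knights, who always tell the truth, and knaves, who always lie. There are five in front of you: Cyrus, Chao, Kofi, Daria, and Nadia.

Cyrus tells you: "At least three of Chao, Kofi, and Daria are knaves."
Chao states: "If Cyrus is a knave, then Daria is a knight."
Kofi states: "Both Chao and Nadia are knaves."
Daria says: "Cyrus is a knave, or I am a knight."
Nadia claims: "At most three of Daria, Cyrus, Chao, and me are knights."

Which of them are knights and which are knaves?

Consider Cyrus. Suppose Cyrus is a knight.
Then no assignment of the remaining roles makes every statement match its speaker's type — contradiction.
So Cyrus is a knave.
With that fixed, Daria's statement is true, so Daria is a knight.
With that fixed, Nadia's statement is true, so Nadia is a knight.
With that fixed, Chao's statement is true, so Chao is a knight.
With that fixed, Kofi's statement is false, so Kofi is a knave.

Cyrus: knave, Chao: knight, Kofi: knave, Daria: knight, Nadia: knight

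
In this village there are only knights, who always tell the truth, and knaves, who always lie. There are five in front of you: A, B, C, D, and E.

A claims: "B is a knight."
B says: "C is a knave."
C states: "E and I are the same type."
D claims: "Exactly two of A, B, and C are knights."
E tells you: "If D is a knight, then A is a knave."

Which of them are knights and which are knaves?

Consider A. Suppose A is a knight.
Then no assignment of the remaining roles makes every statement match its speaker's type — contradiction.
So A is a knave.
With that fixed, E's statement is true, so E is a knight.
Consider B. Suppose B is a knight.
Then A's statement comes out true, contradicting A being a knave.
So B is a knave.
With that fixed, D's statement is false, so D is a knave.
Consider C. Suppose C is a knave.
Then B's statement comes out true, contradicting B being a knave.
So C is a knight.

A: knave, B: knave, C: knight, D: knave, E: knight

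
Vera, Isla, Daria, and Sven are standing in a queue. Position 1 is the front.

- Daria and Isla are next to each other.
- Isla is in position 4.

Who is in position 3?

With clues 1–2, Isla, Sven, and Vera are ruled out for position 3.
So position 3 is Daria.

Daria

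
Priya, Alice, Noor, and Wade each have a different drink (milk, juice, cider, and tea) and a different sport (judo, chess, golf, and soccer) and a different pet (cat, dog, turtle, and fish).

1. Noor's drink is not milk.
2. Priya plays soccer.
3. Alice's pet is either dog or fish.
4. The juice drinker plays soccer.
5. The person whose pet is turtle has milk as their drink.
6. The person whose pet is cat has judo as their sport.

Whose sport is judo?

Noor

With clues 1–2, Priya is impossible for the one with sport judo.
With clues 1–6, Alice and Wade are impossible for the one with sport judo.
That leaves Noor.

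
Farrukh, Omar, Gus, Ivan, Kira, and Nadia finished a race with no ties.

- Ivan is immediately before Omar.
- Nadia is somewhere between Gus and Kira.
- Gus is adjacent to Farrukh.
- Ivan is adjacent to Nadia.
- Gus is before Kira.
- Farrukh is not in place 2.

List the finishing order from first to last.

From clue 1: Omar is in {2,3,4,5,6}.
From clues 1–2: Nadia is in {2,3,4,5}.
From clues 1–3: Kira is in {1,3,4,6}.
From clues 1–4: Omar is in {4,5}.
From clues 1–5: Nadia → place 3, Ivan → place 4, Omar → place 5, Kira → place 6.
From clues 1–6: Farrukh → place 1, Gus → place 2.

Farrukh, Gus, Nadia, Ivan, Omar, Kira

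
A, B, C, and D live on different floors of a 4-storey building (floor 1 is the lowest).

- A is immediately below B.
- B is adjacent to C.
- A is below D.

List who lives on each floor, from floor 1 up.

From clue 1: A is in {1,2,3}.
From clues 1–2: A is in {1,2}.
From clues 1–3: A → floor 1, B → floor 2, C → floor 3, D → floor 4.

A, B, C, D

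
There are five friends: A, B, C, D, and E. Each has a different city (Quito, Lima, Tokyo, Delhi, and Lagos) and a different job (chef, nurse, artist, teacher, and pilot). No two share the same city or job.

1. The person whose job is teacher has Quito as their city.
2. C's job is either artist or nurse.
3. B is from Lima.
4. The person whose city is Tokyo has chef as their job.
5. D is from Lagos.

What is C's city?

Delhi

With clues 1–2, Quito is impossible for C's city.
With clues 1–3, Lima is impossible for C's city.
With clues 1–4, Tokyo is impossible for C's city.
With clues 1–5, Lagos is impossible for C's city.
That leaves Delhi.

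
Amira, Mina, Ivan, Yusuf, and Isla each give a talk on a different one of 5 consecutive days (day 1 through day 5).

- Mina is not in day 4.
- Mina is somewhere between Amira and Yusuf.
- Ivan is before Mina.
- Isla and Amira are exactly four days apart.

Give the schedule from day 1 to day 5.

Amira, Ivan, Mina, Yusuf, Isla

From clue 1: Mina is in {1,2,3,5}.
From clues 1–2: Mina is in {2,3}.
From clues 1–3: Mina → day 3.
From clues 1–4: Amira → day 1, Ivan → day 2, Yusuf → day 4, Isla → day 5.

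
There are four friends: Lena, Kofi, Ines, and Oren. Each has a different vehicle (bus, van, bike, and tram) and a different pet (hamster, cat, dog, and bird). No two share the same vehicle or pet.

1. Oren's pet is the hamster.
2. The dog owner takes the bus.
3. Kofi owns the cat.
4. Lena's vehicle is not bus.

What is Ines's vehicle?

With clues 1–4, bike, tram, and van are impossible for Ines's vehicle.
That leaves bus.

bus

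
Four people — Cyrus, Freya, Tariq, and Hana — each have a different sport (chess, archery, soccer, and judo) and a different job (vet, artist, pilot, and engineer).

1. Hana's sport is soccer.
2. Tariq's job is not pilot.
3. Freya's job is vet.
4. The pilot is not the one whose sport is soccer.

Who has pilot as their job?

With clues 1–2, Tariq is impossible for the one with job pilot.
With clues 1–3, Freya is impossible for the one with job pilot.
With clues 1–4, Hana is impossible for the one with job pilot.
That leaves Cyrus.

Cyrus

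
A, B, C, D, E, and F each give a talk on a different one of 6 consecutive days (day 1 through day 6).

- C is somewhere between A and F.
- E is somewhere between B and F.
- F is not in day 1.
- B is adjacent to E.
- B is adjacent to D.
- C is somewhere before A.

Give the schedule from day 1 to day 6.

From clue 1: C is in {2,3,4,5}.
From clues 1–5: C is in {2,5}.
From clues 1–6: D → day 1, B → day 2, E → day 3, F → day 4, C → day 5, A → day 6.

D, B, E, F, C, A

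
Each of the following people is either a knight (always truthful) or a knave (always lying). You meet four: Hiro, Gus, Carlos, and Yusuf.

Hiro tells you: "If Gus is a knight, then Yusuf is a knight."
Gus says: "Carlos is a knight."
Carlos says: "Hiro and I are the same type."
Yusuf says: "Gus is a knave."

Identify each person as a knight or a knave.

Consider Hiro. Suppose Hiro is a knave.
Then whichever role Carlos has, Carlos's statement has the wrong truth value — contradiction.
So Hiro is a knight.
Consider Gus. Suppose Gus is a knight.
Then no assignment of the remaining roles makes every statement match its speaker's type — contradiction.
So Gus is a knave.
With that fixed, Yusuf's statement is true, so Yusuf is a knight.
Consider Carlos. Suppose Carlos is a knight.
Then Gus's statement comes out true, contradicting Gus being a knave.
So Carlos is a knave.

Hiro: knight, Gus: knave, Carlos: knave, Yusuf: knight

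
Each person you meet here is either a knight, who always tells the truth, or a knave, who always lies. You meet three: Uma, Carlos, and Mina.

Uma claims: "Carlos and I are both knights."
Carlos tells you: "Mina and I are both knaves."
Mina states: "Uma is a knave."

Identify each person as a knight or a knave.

Uma: knave, Carlos: knave, Mina: knight

Consider Uma. Suppose Uma is a knight.
Then no assignment of the remaining roles makes every statement match its speaker's type — contradiction.
So Uma is a knave.
With that fixed, Mina's statement is true, so Mina is a knight.
With that fixed, Carlos's statement is false, so Carlos is a knave.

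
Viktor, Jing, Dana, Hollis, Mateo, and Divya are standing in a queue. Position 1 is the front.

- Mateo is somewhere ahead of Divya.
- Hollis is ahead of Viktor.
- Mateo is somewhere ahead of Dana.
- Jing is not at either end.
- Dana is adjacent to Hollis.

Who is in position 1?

With clue 1, Divya is ruled out for position 1.
With clues 1–2, Viktor is ruled out for position 1.
With clues 1–3, Dana is ruled out for position 1.
With clues 1–4, Jing is ruled out for position 1.
With clues 1–5, Hollis is ruled out for position 1.
So position 1 is Mateo.

Mateo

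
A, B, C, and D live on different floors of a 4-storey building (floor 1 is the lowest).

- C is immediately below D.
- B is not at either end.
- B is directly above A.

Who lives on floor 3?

C

With clues 1–2, A and D are ruled out for floor 3.
With clues 1–3, B is ruled out for floor 3.
So floor 3 is C.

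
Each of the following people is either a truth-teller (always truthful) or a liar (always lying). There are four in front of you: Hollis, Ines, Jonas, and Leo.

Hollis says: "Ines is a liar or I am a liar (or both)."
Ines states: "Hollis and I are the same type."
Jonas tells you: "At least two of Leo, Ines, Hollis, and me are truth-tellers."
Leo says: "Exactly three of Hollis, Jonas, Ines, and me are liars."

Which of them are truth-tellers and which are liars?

Consider Hollis. Suppose Hollis is a liar.
Then Hollis's own statement would have to be false, but it can't be — contradiction.
So Hollis is a truth-teller.
Consider Ines. Suppose Ines is a truth-teller.
Then Hollis's statement comes out false, contradicting Hollis being a truth-teller.
So Ines is a liar.
Consider Jonas. Suppose Jonas is a liar.
Then whichever role Leo has, Leo's statement has the wrong truth value — contradiction.
So Jonas is a truth-teller.
With that fixed, Leo's statement is false, so Leo is a liar.

Hollis: truth-teller, Ines: liar, Jonas: truth-teller, Leo: liar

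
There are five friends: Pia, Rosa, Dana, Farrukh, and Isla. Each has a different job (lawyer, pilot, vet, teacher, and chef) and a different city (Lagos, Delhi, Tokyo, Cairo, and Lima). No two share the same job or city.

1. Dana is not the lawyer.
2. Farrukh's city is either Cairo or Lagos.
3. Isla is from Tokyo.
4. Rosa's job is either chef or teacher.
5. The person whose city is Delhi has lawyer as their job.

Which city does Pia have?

Delhi

With clues 1–3, Tokyo is impossible for Pia's city.
With clues 1–5, Cairo, Lagos, and Lima are impossible for Pia's city.
That leaves Delhi.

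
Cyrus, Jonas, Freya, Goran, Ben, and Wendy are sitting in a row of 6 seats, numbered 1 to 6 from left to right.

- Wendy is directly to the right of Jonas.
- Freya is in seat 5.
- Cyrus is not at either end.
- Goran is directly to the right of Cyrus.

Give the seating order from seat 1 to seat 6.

Jonas, Wendy, Cyrus, Goran, Freya, Ben

From clue 1: Jonas is in {1,2,3,4,5}.
From clues 1–2: Freya → seat 5.
From clues 1–3: Cyrus is in {2,3,4}.
From clues 1–4: Jonas → seat 1, Wendy → seat 2, Cyrus → seat 3, Goran → seat 4, Ben → seat 6.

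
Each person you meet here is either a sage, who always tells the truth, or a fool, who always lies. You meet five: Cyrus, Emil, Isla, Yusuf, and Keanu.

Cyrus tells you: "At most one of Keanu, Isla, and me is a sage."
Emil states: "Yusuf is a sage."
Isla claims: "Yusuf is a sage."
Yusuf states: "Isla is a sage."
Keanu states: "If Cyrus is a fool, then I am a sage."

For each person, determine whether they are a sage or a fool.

Cyrus: fool, Emil: sage, Isla: sage, Yusuf: sage, Keanu: sage

Consider Cyrus. Suppose Cyrus is a sage.
Then no assignment of the remaining roles makes every statement match its speaker's type — contradiction.
So Cyrus is a fool.
Consider Emil. Suppose Emil is a fool.
Then no assignment of the remaining roles makes every statement match its speaker's type — contradiction.
So Emil is a sage.
Consider Isla. Suppose Isla is a fool.
Then Cyrus's statement comes out true, contradicting Cyrus being a fool.
So Isla is a sage.
With that fixed, Yusuf's statement is true, so Yusuf is a sage.
Consider Keanu. Suppose Keanu is a fool.
Then Cyrus's statement comes out true, contradicting Cyrus being a fool.
So Keanu is a sage.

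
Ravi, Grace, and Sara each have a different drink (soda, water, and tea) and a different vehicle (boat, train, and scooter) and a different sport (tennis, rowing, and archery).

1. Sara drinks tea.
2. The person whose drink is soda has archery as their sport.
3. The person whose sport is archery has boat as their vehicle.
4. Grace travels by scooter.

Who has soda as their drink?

Clue 1 rules out Sara for the one with drink soda.
With clues 1–4, Grace is impossible for the one with drink soda.
That leaves Ravi.

Ravi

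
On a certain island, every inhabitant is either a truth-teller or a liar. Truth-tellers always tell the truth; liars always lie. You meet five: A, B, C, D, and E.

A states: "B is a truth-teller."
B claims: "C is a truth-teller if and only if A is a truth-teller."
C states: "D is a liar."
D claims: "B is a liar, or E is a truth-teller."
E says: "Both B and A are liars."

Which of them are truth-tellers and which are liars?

Consider A. Suppose A is a liar.
Then no assignment of the remaining roles makes every statement match its speaker's type — contradiction.
So A is a truth-teller.
With that fixed, E's statement is false, so E is a liar.
Consider B. Suppose B is a liar.
Then A's statement comes out false, contradicting A being a truth-teller.
So B is a truth-teller.
With that fixed, D's statement is false, so D is a liar.
With that fixed, C's statement is true, so C is a truth-teller.

A: truth-teller, B: truth-teller, C: truth-teller, D: liar, E: liar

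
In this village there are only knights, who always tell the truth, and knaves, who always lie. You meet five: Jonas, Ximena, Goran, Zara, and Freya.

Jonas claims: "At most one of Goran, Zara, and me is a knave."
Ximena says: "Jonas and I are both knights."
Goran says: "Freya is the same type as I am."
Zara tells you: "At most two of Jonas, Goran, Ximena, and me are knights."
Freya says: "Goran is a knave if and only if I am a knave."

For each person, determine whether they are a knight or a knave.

Consider Jonas. Suppose Jonas is a knave.
Then no assignment of the remaining roles makes every statement match its speaker's type — contradiction.
So Jonas is a knight.
Consider Ximena. Suppose Ximena is a knave.
Then no assignment of the remaining roles makes every statement match its speaker's type — contradiction.
So Ximena is a knight.
Consider Goran. Suppose Goran is a knave.
Then whichever role Zara has, Zara's statement has the wrong truth value — contradiction.
So Goran is a knight.
With that fixed, Zara's statement is false, so Zara is a knave.
Consider Freya. Suppose Freya is a knave.
Then Goran's statement comes out false, contradicting Goran being a knight.
So Freya is a knight.

Jonas: knight, Ximena: knight, Goran: knight, Zara: knave, Freya: knight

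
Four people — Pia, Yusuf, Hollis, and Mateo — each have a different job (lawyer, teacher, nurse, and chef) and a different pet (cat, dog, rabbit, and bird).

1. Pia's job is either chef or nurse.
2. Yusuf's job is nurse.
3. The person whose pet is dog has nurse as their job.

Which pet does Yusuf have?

dog

With clues 1–3, bird, cat, and rabbit are impossible for Yusuf's pet.
That leaves dog.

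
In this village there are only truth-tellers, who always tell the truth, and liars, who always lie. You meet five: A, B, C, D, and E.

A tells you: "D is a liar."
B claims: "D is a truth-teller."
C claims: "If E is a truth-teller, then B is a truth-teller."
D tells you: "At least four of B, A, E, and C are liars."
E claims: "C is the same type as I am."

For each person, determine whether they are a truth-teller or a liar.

Consider A. Suppose A is a liar.
Then no assignment of the remaining roles makes every statement match its speaker's type — contradiction.
So A is a truth-teller.
With that fixed, D's statement is false, so D is a liar.
With that fixed, B's statement is false, so B is a liar.
Consider C. Suppose C is a liar.
Then whichever role E has, E's statement has the wrong truth value — contradiction.
So C is a truth-teller.
Consider E. Suppose E is a truth-teller.
Then C's statement comes out false, contradicting C being a truth-teller.
So E is a liar.

A: truth-teller, B: liar, C: truth-teller, D: liar, E: liar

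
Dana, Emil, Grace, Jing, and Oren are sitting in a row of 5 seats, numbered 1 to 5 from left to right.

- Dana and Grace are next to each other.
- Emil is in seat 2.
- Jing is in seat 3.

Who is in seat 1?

Oren

With clues 1–2, Dana, Emil, and Grace are ruled out for seat 1.
With clues 1–3, Jing is ruled out for seat 1.
So seat 1 is Oren.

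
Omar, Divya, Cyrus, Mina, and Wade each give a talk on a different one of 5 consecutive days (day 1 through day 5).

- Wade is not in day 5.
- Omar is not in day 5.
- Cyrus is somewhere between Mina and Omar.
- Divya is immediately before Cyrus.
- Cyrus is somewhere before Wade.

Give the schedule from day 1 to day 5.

From clue 1: Wade is in {1,2,3,4}.
From clues 1–2: Omar is in {1,2,3,4}.
From clues 1–3: Cyrus is in {2,3,4}.
From clues 1–4: Mina → day 5.
From clues 1–5: Omar → day 1, Divya → day 2, Cyrus → day 3, Wade → day 4.

Omar, Divya, Cyrus, Wade, Mina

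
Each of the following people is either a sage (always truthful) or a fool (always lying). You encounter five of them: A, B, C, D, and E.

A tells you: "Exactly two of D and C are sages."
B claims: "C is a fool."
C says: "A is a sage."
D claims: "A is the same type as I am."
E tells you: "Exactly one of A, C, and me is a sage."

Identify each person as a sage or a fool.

A: sage, B: fool, C: sage, D: sage, E: fool

Consider A. Suppose A is a fool.
Then whichever role D has, D's statement has the wrong truth value — contradiction.
So A is a sage.
With that fixed, C's statement is true, so C is a sage.
With that fixed, E's statement is false, so E is a fool.
With that fixed, B's statement is false, so B is a fool.
Consider D. Suppose D is a fool.
Then A's statement comes out false, contradicting A being a sage.
So D is a sage.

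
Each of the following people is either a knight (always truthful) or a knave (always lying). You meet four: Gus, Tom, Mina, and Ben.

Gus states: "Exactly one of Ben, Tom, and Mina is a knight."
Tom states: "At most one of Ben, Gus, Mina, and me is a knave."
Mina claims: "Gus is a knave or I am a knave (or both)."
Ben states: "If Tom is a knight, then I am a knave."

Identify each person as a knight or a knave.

Consider Gus. Suppose Gus is a knight.
Then whichever role Mina has, Mina's statement has the wrong truth value — contradiction.
So Gus is a knave.
With that fixed, Mina's statement is true, so Mina is a knight.
Consider Tom. Suppose Tom is a knight.
Then whichever role Ben has, Ben's statement has the wrong truth value — contradiction.
So Tom is a knave.
With that fixed, Ben's statement is true, so Ben is a knight.

Gus: knave, Tom: knave, Mina: knight, Ben: knight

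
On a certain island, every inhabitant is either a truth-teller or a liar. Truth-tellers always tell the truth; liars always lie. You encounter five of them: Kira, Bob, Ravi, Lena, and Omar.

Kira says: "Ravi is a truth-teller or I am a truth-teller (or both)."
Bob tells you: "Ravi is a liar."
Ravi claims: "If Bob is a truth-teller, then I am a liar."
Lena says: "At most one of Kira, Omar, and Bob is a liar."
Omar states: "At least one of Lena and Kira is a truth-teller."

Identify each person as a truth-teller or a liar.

Consider Kira. Suppose Kira is a liar.
Then no assignment of the remaining roles makes every statement match its speaker's type — contradiction.
So Kira is a truth-teller.
With that fixed, Omar's statement is true, so Omar is a truth-teller.
With that fixed, Lena's statement is true, so Lena is a truth-teller.
Consider Bob. Suppose Bob is a truth-teller.
Then whichever role Ravi has, Ravi's statement has the wrong truth value — contradiction.
So Bob is a liar.
With that fixed, Ravi's statement is true, so Ravi is a truth-teller.

Kira: truth-teller, Bob: liar, Ravi: truth-teller, Lena: truth-teller, Omar: truth-teller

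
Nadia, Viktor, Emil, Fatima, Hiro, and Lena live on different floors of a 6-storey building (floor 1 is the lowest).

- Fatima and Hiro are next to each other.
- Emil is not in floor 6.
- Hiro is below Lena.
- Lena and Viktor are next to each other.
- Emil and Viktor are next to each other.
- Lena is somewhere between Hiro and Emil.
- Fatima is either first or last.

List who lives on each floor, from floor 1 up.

Fatima, Hiro, Lena, Viktor, Emil, Nadia

From clues 1–2: Emil is in {1,2,3,4,5}.
From clues 1–3: Lena is in {3,4,5,6}.
From clues 1–4: Viktor is in {3,4,5,6}.
From clues 1–5: Viktor is in {4,5}.
From clues 1–6: Lena → floor 3, Viktor → floor 4, Emil → floor 5, Nadia → floor 6.
From clues 1–7: Fatima → floor 1, Hiro → floor 2.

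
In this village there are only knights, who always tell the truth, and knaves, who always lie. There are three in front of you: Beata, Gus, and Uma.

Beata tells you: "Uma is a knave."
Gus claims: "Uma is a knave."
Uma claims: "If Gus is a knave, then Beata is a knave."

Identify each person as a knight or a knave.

Consider Beata. Suppose Beata is a knight.
Then no assignment of the remaining roles makes every statement match its speaker's type — contradiction.
So Beata is a knave.
With that fixed, Uma's statement is true, so Uma is a knight.
With that fixed, Gus's statement is false, so Gus is a knave.

Beata: knave, Gus: knave, Uma: knight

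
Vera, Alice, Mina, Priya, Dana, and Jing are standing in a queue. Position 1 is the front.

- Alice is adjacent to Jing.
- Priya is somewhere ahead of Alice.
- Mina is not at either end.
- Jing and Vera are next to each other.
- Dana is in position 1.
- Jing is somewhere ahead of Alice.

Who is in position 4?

Vera

With clues 1–4, Dana, Mina, and Priya are ruled out for position 4.
With clues 1–5, Jing is ruled out for position 4.
With clues 1–6, Alice is ruled out for position 4.
So position 4 is Vera.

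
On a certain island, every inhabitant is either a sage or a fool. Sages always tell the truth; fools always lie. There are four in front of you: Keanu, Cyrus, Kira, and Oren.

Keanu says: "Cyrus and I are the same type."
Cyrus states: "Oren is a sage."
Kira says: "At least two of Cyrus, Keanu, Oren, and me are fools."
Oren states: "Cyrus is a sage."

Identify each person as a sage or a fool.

Consider Keanu. Suppose Keanu is a fool.
Then no assignment of the remaining roles makes every statement match its speaker's type — contradiction.
So Keanu is a sage.
Consider Cyrus. Suppose Cyrus is a fool.
Then Keanu's statement comes out false, contradicting Keanu being a sage.
So Cyrus is a sage.
With that fixed, Oren's statement is true, so Oren is a sage.
With that fixed, Kira's statement is false, so Kira is a fool.

Keanu: sage, Cyrus: sage, Kira: fool, Oren: sage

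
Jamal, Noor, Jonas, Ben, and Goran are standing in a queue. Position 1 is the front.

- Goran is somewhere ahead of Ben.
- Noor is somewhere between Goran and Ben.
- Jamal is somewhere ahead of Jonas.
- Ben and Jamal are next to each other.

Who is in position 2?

With clues 1–2, Ben is ruled out for position 2.
With clues 1–4, Goran, Jamal, and Jonas are ruled out for position 2.
So position 2 is Noor.

Noor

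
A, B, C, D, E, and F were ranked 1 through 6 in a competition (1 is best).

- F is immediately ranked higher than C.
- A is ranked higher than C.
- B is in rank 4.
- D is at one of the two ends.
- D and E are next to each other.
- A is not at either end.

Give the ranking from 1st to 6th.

From clue 1: C is in {2,3,4,5,6}.
From clues 1–2: A is in {1,2,3,4}.
From clues 1–3: B → rank 4.
From clues 1–4: C is in {3,6}.
From clues 1–5: A is in {1,3}.
From clues 1–6: D → rank 1, E → rank 2, A → rank 3, F → rank 5, C → rank 6.

D, E, A, B, F, C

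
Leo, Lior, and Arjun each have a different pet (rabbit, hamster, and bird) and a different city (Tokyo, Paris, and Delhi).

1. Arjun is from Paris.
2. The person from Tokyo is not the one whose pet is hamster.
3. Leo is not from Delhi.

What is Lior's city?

Delhi

Clue 1 rules out Paris for Lior's city.
With clues 1–3, Tokyo is impossible for Lior's city.
That leaves Delhi.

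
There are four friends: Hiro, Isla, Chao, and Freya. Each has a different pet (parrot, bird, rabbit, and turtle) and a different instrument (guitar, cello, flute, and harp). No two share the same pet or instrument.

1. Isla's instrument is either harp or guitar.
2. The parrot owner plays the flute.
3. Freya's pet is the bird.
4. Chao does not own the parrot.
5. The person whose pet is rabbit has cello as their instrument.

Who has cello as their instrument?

Chao

Clue 1 rules out Isla for the one with instrument cello.
With clues 1–4, Hiro is impossible for the one with instrument cello.
With clues 1–5, Freya is impossible for the one with instrument cello.
That leaves Chao.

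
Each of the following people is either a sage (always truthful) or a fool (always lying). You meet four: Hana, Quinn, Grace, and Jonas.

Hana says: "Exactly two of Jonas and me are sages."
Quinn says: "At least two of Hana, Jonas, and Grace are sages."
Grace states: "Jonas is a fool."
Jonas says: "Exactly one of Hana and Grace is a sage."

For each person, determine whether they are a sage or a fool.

Consider Hana. Suppose Hana is a fool.
Then no assignment of the remaining roles makes every statement match its speaker's type — contradiction.
So Hana is a sage.
Consider Quinn. Suppose Quinn is a fool.
Then no assignment of the remaining roles makes every statement match its speaker's type — contradiction.
So Quinn is a sage.
Consider Grace. Suppose Grace is a sage.
Then no assignment of the remaining roles makes every statement match its speaker's type — contradiction.
So Grace is a fool.
With that fixed, Jonas's statement is true, so Jonas is a sage.

Hana: sage, Quinn: sage, Grace: fool, Jonas: sage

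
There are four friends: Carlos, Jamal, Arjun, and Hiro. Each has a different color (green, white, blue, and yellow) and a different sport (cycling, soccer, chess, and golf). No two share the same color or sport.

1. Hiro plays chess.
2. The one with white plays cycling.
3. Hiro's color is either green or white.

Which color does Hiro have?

With clues 1–2, white is impossible for Hiro's color.
With clues 1–3, blue and yellow are impossible for Hiro's color.
That leaves green.

green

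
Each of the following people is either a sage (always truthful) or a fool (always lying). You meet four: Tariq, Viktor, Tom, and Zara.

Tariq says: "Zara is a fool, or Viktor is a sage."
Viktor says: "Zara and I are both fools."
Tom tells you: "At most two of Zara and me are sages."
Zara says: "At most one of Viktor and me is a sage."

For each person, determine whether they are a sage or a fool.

Tariq: fool, Viktor: fool, Tom: sage, Zara: sage

Regardless of anyone's role, Tom's statement is true, so Tom is a sage.
Consider Tariq. Suppose Tariq is a sage.
Then no assignment of the remaining roles makes every statement match its speaker's type — contradiction.
So Tariq is a fool.
Consider Viktor. Suppose Viktor is a sage.
Then Tariq's statement comes out true, contradicting Tariq being a fool.
So Viktor is a fool.
With that fixed, Zara's statement is true, so Zara is a sage.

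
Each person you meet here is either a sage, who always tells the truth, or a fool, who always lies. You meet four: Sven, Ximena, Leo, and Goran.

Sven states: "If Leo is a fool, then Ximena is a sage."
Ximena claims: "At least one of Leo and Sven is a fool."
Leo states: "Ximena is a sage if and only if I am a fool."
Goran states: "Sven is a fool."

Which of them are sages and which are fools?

Consider Sven. Suppose Sven is a fool.
Then no assignment of the remaining roles makes every statement match its speaker's type — contradiction.
So Sven is a sage.
With that fixed, Goran's statement is false, so Goran is a fool.
Consider Ximena. Suppose Ximena is a sage.
Then whichever role Leo has, Leo's statement has the wrong truth value — contradiction.
So Ximena is a fool.
Consider Leo. Suppose Leo is a fool.
Then Sven's statement comes out false, contradicting Sven being a sage.
So Leo is a sage.

Sven: sage, Ximena: fool, Leo: sage, Goran: fool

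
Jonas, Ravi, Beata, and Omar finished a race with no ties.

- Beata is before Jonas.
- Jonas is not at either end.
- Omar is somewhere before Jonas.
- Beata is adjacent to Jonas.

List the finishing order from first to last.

Omar, Beata, Jonas, Ravi

From clue 1: Jonas is in {2,3,4}.
From clues 1–2: Jonas is in {2,3}.
From clues 1–3: Jonas → place 3, Ravi → place 4.
From clues 1–4: Omar → place 1, Beata → place 2.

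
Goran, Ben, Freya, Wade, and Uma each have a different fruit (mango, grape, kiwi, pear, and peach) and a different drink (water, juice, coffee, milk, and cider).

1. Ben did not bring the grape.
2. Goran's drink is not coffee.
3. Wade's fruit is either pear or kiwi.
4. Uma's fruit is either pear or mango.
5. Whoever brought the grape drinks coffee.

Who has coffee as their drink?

Freya

With clues 1–2, Goran is impossible for the one with drink coffee.
With clues 1–5, Ben, Uma, and Wade are impossible for the one with drink coffee.
That leaves Freya.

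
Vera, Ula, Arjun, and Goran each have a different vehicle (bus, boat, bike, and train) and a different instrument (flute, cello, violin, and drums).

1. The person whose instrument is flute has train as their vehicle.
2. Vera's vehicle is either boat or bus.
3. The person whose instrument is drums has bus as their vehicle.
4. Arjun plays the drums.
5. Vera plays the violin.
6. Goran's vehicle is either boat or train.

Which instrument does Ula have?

cello

With clues 1–4, drums is impossible for Ula's instrument.
With clues 1–5, violin is impossible for Ula's instrument.
With clues 1–6, flute is impossible for Ula's instrument.
That leaves cello.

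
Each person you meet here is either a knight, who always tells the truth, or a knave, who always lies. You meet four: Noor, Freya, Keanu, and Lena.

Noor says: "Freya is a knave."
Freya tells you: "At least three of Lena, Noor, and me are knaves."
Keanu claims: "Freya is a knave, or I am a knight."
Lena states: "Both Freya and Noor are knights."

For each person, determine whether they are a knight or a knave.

Consider Noor. Suppose Noor is a knave.
Then no assignment of the remaining roles makes every statement match its speaker's type — contradiction.
So Noor is a knight.
With that fixed, Freya's statement is false, so Freya is a knave.
With that fixed, Keanu's statement is true, so Keanu is a knight.
With that fixed, Lena's statement is false, so Lena is a knave.

Noor: knight, Freya: knave, Keanu: knight, Lena: knave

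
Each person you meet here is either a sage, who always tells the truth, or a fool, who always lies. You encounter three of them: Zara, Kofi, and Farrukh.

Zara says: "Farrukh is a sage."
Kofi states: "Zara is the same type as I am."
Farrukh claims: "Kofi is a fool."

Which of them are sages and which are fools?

Consider Zara. Suppose Zara is a fool.
Then whichever role Kofi has, Kofi's statement has the wrong truth value — contradiction.
So Zara is a sage.
Consider Kofi. Suppose Kofi is a sage.
Then no assignment of the remaining roles makes every statement match its speaker's type — contradiction.
So Kofi is a fool.
With that fixed, Farrukh's statement is true, so Farrukh is a sage.

Zara: sage, Kofi: fool, Farrukh: sage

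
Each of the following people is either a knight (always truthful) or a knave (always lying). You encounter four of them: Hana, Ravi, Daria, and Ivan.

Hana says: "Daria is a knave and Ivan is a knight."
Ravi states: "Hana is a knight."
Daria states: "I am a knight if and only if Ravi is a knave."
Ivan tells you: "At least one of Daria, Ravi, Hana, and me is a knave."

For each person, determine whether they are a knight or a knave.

Consider Hana. Suppose Hana is a knight.
Then no assignment of the remaining roles makes every statement match its speaker's type — contradiction.
So Hana is a knave.
With that fixed, Ravi's statement is false, so Ravi is a knave.
With that fixed, Ivan's statement is true, so Ivan is a knight.
Consider Daria. Suppose Daria is a knave.
Then Hana's statement comes out true, contradicting Hana being a knave.
So Daria is a knight.

Hana: knave, Ravi: knave, Daria: knight, Ivan: knight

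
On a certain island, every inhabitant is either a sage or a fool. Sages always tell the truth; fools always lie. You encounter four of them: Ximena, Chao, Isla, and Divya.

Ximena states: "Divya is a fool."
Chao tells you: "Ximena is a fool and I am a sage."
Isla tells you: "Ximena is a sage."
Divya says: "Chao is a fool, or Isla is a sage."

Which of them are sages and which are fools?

Consider Ximena. Suppose Ximena is a sage.
Then no assignment of the remaining roles makes every statement match its speaker's type — contradiction.
So Ximena is a fool.
With that fixed, Isla's statement is false, so Isla is a fool.
Consider Chao. Suppose Chao is a sage.
Then no assignment of the remaining roles makes every statement match its speaker's type — contradiction.
So Chao is a fool.
With that fixed, Divya's statement is true, so Divya is a sage.

Ximena: fool, Chao: fool, Isla: fool, Divya: sage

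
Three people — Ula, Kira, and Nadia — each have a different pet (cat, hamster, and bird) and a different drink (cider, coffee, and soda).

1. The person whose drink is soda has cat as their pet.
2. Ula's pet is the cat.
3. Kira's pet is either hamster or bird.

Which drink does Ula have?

soda

With clues 1–2, cider and coffee are impossible for Ula's drink.
That leaves soda.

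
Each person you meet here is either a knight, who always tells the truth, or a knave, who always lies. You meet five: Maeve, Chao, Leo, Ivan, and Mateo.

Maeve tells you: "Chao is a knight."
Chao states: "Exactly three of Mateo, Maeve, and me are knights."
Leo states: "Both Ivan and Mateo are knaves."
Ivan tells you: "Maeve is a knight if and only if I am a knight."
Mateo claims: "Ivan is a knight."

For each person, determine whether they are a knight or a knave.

Maeve: knight, Chao: knight, Leo: knave, Ivan: knight, Mateo: knight

Consider Maeve. Suppose Maeve is a knave.
Then whichever role Ivan has, Ivan's statement has the wrong truth value — contradiction.
So Maeve is a knight.
Consider Chao. Suppose Chao is a knave.
Then Maeve's statement comes out false, contradicting Maeve being a knight.
So Chao is a knight.
Consider Leo. Suppose Leo is a knight.
Then no assignment of the remaining roles makes every statement match its speaker's type — contradiction.
So Leo is a knave.
Consider Ivan. Suppose Ivan is a knave.
Then no assignment of the remaining roles makes every statement match its speaker's type — contradiction.
So Ivan is a knight.
With that fixed, Mateo's statement is true, so Mateo is a knight.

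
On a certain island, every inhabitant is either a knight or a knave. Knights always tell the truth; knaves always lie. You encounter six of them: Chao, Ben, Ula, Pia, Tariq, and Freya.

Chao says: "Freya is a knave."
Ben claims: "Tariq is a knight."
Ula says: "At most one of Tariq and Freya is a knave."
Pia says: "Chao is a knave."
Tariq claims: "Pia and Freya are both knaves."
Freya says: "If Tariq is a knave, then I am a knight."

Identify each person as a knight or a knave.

Consider Chao. Suppose Chao is a knight.
Then no assignment of the remaining roles makes every statement match its speaker's type — contradiction.
So Chao is a knave.
With that fixed, Pia's statement is true, so Pia is a knight.
With that fixed, Tariq's statement is false, so Tariq is a knave.
With that fixed, Ben's statement is false, so Ben is a knave.
Consider Ula. Suppose Ula is a knave.
Then no assignment of the remaining roles makes every statement match its speaker's type — contradiction.
So Ula is a knight.
Consider Freya. Suppose Freya is a knave.
Then Chao's statement comes out true, contradicting Chao being a knave.
So Freya is a knight.

Chao: knave, Ben: knave, Ula: knight, Pia: knight, Tariq: knave, Freya: knight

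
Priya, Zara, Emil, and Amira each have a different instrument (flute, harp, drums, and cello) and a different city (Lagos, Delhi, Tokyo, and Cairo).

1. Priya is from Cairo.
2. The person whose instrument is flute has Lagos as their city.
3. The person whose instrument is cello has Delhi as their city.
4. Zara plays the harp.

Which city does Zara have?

Clue 1 rules out Cairo for Zara's city.
With clues 1–4, Delhi and Lagos are impossible for Zara's city.
That leaves Tokyo.

Tokyo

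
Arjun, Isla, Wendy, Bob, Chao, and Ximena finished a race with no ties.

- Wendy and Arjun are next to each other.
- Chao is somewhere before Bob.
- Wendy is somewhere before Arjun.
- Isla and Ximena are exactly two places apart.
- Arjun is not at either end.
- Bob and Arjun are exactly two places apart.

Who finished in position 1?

With clues 1–2, Bob is ruled out for place 1.
With clues 1–3, Arjun is ruled out for place 1.
With clues 1–6, Isla, Wendy, and Ximena are ruled out for place 1.
So place 1 is Chao.

Chao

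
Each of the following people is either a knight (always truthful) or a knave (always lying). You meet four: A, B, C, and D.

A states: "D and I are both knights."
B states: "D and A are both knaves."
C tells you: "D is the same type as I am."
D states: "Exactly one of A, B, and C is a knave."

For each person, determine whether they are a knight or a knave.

Consider A. Suppose A is a knave.
Then no assignment of the remaining roles makes every statement match its speaker's type — contradiction.
So A is a knight.
With that fixed, B's statement is false, so B is a knave.
Consider C. Suppose C is a knave.
Then no assignment of the remaining roles makes every statement match its speaker's type — contradiction.
So C is a knight.
With that fixed, D's statement is true, so D is a knight.

A: knight, B: knave, C: knight, D: knight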